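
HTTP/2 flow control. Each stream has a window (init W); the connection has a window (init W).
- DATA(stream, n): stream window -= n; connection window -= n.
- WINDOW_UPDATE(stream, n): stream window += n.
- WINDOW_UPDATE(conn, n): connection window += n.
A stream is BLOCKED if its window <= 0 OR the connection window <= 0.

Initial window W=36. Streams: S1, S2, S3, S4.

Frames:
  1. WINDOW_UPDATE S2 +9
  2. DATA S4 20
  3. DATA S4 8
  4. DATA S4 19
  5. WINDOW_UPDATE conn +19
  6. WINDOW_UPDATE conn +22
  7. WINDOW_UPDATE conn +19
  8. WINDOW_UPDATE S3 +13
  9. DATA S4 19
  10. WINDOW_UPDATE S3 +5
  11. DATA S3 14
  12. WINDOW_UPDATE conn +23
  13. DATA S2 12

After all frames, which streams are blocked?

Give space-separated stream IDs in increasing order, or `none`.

Answer: S4

Derivation:
Op 1: conn=36 S1=36 S2=45 S3=36 S4=36 blocked=[]
Op 2: conn=16 S1=36 S2=45 S3=36 S4=16 blocked=[]
Op 3: conn=8 S1=36 S2=45 S3=36 S4=8 blocked=[]
Op 4: conn=-11 S1=36 S2=45 S3=36 S4=-11 blocked=[1, 2, 3, 4]
Op 5: conn=8 S1=36 S2=45 S3=36 S4=-11 blocked=[4]
Op 6: conn=30 S1=36 S2=45 S3=36 S4=-11 blocked=[4]
Op 7: conn=49 S1=36 S2=45 S3=36 S4=-11 blocked=[4]
Op 8: conn=49 S1=36 S2=45 S3=49 S4=-11 blocked=[4]
Op 9: conn=30 S1=36 S2=45 S3=49 S4=-30 blocked=[4]
Op 10: conn=30 S1=36 S2=45 S3=54 S4=-30 blocked=[4]
Op 11: conn=16 S1=36 S2=45 S3=40 S4=-30 blocked=[4]
Op 12: conn=39 S1=36 S2=45 S3=40 S4=-30 blocked=[4]
Op 13: conn=27 S1=36 S2=33 S3=40 S4=-30 blocked=[4]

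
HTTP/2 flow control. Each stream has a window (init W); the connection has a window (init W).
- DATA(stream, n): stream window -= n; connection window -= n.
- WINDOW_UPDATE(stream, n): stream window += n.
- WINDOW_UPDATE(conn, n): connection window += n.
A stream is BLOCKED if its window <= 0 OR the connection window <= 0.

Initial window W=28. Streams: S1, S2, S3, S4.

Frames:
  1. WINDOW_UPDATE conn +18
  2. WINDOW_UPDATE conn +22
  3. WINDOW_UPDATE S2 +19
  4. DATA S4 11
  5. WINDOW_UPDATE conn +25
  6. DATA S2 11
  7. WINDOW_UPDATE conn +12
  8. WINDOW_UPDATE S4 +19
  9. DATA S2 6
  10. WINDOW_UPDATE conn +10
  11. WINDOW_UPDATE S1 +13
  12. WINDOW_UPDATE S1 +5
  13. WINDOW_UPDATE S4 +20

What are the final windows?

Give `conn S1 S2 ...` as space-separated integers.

Answer: 87 46 30 28 56

Derivation:
Op 1: conn=46 S1=28 S2=28 S3=28 S4=28 blocked=[]
Op 2: conn=68 S1=28 S2=28 S3=28 S4=28 blocked=[]
Op 3: conn=68 S1=28 S2=47 S3=28 S4=28 blocked=[]
Op 4: conn=57 S1=28 S2=47 S3=28 S4=17 blocked=[]
Op 5: conn=82 S1=28 S2=47 S3=28 S4=17 blocked=[]
Op 6: conn=71 S1=28 S2=36 S3=28 S4=17 blocked=[]
Op 7: conn=83 S1=28 S2=36 S3=28 S4=17 blocked=[]
Op 8: conn=83 S1=28 S2=36 S3=28 S4=36 blocked=[]
Op 9: conn=77 S1=28 S2=30 S3=28 S4=36 blocked=[]
Op 10: conn=87 S1=28 S2=30 S3=28 S4=36 blocked=[]
Op 11: conn=87 S1=41 S2=30 S3=28 S4=36 blocked=[]
Op 12: conn=87 S1=46 S2=30 S3=28 S4=36 blocked=[]
Op 13: conn=87 S1=46 S2=30 S3=28 S4=56 blocked=[]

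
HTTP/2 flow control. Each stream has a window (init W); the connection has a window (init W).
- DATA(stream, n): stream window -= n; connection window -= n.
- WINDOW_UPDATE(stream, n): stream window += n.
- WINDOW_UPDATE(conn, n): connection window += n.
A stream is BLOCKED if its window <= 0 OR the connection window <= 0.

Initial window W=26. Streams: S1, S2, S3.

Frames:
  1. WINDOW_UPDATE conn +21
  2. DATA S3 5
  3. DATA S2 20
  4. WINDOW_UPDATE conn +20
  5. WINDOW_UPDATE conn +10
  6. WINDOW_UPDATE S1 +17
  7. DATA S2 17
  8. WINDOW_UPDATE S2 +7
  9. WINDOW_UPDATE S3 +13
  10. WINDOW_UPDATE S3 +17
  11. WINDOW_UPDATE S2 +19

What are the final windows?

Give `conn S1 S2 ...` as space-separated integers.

Op 1: conn=47 S1=26 S2=26 S3=26 blocked=[]
Op 2: conn=42 S1=26 S2=26 S3=21 blocked=[]
Op 3: conn=22 S1=26 S2=6 S3=21 blocked=[]
Op 4: conn=42 S1=26 S2=6 S3=21 blocked=[]
Op 5: conn=52 S1=26 S2=6 S3=21 blocked=[]
Op 6: conn=52 S1=43 S2=6 S3=21 blocked=[]
Op 7: conn=35 S1=43 S2=-11 S3=21 blocked=[2]
Op 8: conn=35 S1=43 S2=-4 S3=21 blocked=[2]
Op 9: conn=35 S1=43 S2=-4 S3=34 blocked=[2]
Op 10: conn=35 S1=43 S2=-4 S3=51 blocked=[2]
Op 11: conn=35 S1=43 S2=15 S3=51 blocked=[]

Answer: 35 43 15 51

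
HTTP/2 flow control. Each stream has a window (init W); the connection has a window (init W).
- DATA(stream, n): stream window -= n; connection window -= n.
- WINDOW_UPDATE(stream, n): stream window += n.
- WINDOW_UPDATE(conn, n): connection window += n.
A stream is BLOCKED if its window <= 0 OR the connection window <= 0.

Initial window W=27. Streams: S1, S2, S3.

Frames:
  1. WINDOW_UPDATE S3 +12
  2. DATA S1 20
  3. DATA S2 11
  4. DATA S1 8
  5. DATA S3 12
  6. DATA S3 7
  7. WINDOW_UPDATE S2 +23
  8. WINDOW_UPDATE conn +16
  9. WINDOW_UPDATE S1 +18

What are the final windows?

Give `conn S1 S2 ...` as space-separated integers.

Answer: -15 17 39 20

Derivation:
Op 1: conn=27 S1=27 S2=27 S3=39 blocked=[]
Op 2: conn=7 S1=7 S2=27 S3=39 blocked=[]
Op 3: conn=-4 S1=7 S2=16 S3=39 blocked=[1, 2, 3]
Op 4: conn=-12 S1=-1 S2=16 S3=39 blocked=[1, 2, 3]
Op 5: conn=-24 S1=-1 S2=16 S3=27 blocked=[1, 2, 3]
Op 6: conn=-31 S1=-1 S2=16 S3=20 blocked=[1, 2, 3]
Op 7: conn=-31 S1=-1 S2=39 S3=20 blocked=[1, 2, 3]
Op 8: conn=-15 S1=-1 S2=39 S3=20 blocked=[1, 2, 3]
Op 9: conn=-15 S1=17 S2=39 S3=20 blocked=[1, 2, 3]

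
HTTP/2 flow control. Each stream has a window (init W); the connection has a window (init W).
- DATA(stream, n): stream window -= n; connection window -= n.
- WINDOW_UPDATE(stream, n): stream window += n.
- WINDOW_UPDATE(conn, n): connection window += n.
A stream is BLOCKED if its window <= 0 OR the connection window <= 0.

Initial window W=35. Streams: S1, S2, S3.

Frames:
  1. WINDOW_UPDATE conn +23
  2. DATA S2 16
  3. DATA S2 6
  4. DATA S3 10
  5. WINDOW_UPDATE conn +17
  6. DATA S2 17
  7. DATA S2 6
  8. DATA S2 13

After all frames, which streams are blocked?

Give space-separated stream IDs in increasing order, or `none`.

Op 1: conn=58 S1=35 S2=35 S3=35 blocked=[]
Op 2: conn=42 S1=35 S2=19 S3=35 blocked=[]
Op 3: conn=36 S1=35 S2=13 S3=35 blocked=[]
Op 4: conn=26 S1=35 S2=13 S3=25 blocked=[]
Op 5: conn=43 S1=35 S2=13 S3=25 blocked=[]
Op 6: conn=26 S1=35 S2=-4 S3=25 blocked=[2]
Op 7: conn=20 S1=35 S2=-10 S3=25 blocked=[2]
Op 8: conn=7 S1=35 S2=-23 S3=25 blocked=[2]

Answer: S2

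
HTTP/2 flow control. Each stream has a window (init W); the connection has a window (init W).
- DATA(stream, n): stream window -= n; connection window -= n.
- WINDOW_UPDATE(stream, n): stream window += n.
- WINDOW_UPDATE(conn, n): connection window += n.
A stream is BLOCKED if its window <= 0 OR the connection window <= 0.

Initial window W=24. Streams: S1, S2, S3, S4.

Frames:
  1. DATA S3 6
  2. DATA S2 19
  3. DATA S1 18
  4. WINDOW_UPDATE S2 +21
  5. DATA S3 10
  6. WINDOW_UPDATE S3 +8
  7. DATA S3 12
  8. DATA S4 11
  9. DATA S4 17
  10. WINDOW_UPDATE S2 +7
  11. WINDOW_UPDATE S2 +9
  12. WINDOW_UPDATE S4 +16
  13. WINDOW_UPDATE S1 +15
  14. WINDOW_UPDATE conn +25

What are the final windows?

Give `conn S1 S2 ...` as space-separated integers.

Answer: -44 21 42 4 12

Derivation:
Op 1: conn=18 S1=24 S2=24 S3=18 S4=24 blocked=[]
Op 2: conn=-1 S1=24 S2=5 S3=18 S4=24 blocked=[1, 2, 3, 4]
Op 3: conn=-19 S1=6 S2=5 S3=18 S4=24 blocked=[1, 2, 3, 4]
Op 4: conn=-19 S1=6 S2=26 S3=18 S4=24 blocked=[1, 2, 3, 4]
Op 5: conn=-29 S1=6 S2=26 S3=8 S4=24 blocked=[1, 2, 3, 4]
Op 6: conn=-29 S1=6 S2=26 S3=16 S4=24 blocked=[1, 2, 3, 4]
Op 7: conn=-41 S1=6 S2=26 S3=4 S4=24 blocked=[1, 2, 3, 4]
Op 8: conn=-52 S1=6 S2=26 S3=4 S4=13 blocked=[1, 2, 3, 4]
Op 9: conn=-69 S1=6 S2=26 S3=4 S4=-4 blocked=[1, 2, 3, 4]
Op 10: conn=-69 S1=6 S2=33 S3=4 S4=-4 blocked=[1, 2, 3, 4]
Op 11: conn=-69 S1=6 S2=42 S3=4 S4=-4 blocked=[1, 2, 3, 4]
Op 12: conn=-69 S1=6 S2=42 S3=4 S4=12 blocked=[1, 2, 3, 4]
Op 13: conn=-69 S1=21 S2=42 S3=4 S4=12 blocked=[1, 2, 3, 4]
Op 14: conn=-44 S1=21 S2=42 S3=4 S4=12 blocked=[1, 2, 3, 4]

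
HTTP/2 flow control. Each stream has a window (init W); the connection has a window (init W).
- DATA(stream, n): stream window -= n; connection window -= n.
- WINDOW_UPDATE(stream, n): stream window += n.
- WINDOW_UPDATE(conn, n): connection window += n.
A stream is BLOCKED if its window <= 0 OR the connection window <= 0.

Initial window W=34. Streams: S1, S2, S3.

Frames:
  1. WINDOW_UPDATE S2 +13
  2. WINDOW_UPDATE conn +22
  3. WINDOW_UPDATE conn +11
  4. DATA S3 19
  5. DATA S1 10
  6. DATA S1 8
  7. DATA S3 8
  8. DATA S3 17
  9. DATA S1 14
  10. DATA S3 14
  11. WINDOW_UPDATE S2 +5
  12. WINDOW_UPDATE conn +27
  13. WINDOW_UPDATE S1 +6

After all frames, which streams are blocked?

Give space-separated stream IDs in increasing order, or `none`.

Answer: S3

Derivation:
Op 1: conn=34 S1=34 S2=47 S3=34 blocked=[]
Op 2: conn=56 S1=34 S2=47 S3=34 blocked=[]
Op 3: conn=67 S1=34 S2=47 S3=34 blocked=[]
Op 4: conn=48 S1=34 S2=47 S3=15 blocked=[]
Op 5: conn=38 S1=24 S2=47 S3=15 blocked=[]
Op 6: conn=30 S1=16 S2=47 S3=15 blocked=[]
Op 7: conn=22 S1=16 S2=47 S3=7 blocked=[]
Op 8: conn=5 S1=16 S2=47 S3=-10 blocked=[3]
Op 9: conn=-9 S1=2 S2=47 S3=-10 blocked=[1, 2, 3]
Op 10: conn=-23 S1=2 S2=47 S3=-24 blocked=[1, 2, 3]
Op 11: conn=-23 S1=2 S2=52 S3=-24 blocked=[1, 2, 3]
Op 12: conn=4 S1=2 S2=52 S3=-24 blocked=[3]
Op 13: conn=4 S1=8 S2=52 S3=-24 blocked=[3]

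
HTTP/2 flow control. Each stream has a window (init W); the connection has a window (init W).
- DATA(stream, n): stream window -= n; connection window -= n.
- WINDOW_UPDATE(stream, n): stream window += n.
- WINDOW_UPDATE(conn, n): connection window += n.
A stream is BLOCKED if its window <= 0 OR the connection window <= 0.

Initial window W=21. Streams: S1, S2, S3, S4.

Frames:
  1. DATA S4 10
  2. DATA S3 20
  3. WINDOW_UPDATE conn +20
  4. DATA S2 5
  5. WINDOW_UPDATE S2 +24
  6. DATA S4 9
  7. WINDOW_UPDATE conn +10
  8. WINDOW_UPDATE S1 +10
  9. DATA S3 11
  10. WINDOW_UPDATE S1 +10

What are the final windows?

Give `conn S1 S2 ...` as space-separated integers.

Answer: -4 41 40 -10 2

Derivation:
Op 1: conn=11 S1=21 S2=21 S3=21 S4=11 blocked=[]
Op 2: conn=-9 S1=21 S2=21 S3=1 S4=11 blocked=[1, 2, 3, 4]
Op 3: conn=11 S1=21 S2=21 S3=1 S4=11 blocked=[]
Op 4: conn=6 S1=21 S2=16 S3=1 S4=11 blocked=[]
Op 5: conn=6 S1=21 S2=40 S3=1 S4=11 blocked=[]
Op 6: conn=-3 S1=21 S2=40 S3=1 S4=2 blocked=[1, 2, 3, 4]
Op 7: conn=7 S1=21 S2=40 S3=1 S4=2 blocked=[]
Op 8: conn=7 S1=31 S2=40 S3=1 S4=2 blocked=[]
Op 9: conn=-4 S1=31 S2=40 S3=-10 S4=2 blocked=[1, 2, 3, 4]
Op 10: conn=-4 S1=41 S2=40 S3=-10 S4=2 blocked=[1, 2, 3, 4]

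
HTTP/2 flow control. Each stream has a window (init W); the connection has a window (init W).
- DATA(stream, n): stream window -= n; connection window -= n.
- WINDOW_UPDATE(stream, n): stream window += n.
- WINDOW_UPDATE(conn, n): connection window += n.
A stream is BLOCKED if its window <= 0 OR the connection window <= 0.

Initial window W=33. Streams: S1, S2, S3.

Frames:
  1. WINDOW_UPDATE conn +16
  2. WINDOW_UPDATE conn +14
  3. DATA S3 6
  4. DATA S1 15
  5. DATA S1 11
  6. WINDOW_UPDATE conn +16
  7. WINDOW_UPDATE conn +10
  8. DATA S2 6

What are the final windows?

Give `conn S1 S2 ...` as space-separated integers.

Answer: 51 7 27 27

Derivation:
Op 1: conn=49 S1=33 S2=33 S3=33 blocked=[]
Op 2: conn=63 S1=33 S2=33 S3=33 blocked=[]
Op 3: conn=57 S1=33 S2=33 S3=27 blocked=[]
Op 4: conn=42 S1=18 S2=33 S3=27 blocked=[]
Op 5: conn=31 S1=7 S2=33 S3=27 blocked=[]
Op 6: conn=47 S1=7 S2=33 S3=27 blocked=[]
Op 7: conn=57 S1=7 S2=33 S3=27 blocked=[]
Op 8: conn=51 S1=7 S2=27 S3=27 blocked=[]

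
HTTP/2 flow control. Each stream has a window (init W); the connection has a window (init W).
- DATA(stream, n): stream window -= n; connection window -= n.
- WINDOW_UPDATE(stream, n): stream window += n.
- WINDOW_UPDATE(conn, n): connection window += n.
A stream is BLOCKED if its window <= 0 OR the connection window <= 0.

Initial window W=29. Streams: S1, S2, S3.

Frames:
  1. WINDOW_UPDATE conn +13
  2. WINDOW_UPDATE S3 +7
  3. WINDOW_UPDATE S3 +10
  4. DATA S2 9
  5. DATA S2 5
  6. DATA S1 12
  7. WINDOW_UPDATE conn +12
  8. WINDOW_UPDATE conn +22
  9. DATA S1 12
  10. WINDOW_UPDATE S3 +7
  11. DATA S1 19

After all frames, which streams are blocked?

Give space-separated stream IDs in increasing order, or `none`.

Answer: S1

Derivation:
Op 1: conn=42 S1=29 S2=29 S3=29 blocked=[]
Op 2: conn=42 S1=29 S2=29 S3=36 blocked=[]
Op 3: conn=42 S1=29 S2=29 S3=46 blocked=[]
Op 4: conn=33 S1=29 S2=20 S3=46 blocked=[]
Op 5: conn=28 S1=29 S2=15 S3=46 blocked=[]
Op 6: conn=16 S1=17 S2=15 S3=46 blocked=[]
Op 7: conn=28 S1=17 S2=15 S3=46 blocked=[]
Op 8: conn=50 S1=17 S2=15 S3=46 blocked=[]
Op 9: conn=38 S1=5 S2=15 S3=46 blocked=[]
Op 10: conn=38 S1=5 S2=15 S3=53 blocked=[]
Op 11: conn=19 S1=-14 S2=15 S3=53 blocked=[1]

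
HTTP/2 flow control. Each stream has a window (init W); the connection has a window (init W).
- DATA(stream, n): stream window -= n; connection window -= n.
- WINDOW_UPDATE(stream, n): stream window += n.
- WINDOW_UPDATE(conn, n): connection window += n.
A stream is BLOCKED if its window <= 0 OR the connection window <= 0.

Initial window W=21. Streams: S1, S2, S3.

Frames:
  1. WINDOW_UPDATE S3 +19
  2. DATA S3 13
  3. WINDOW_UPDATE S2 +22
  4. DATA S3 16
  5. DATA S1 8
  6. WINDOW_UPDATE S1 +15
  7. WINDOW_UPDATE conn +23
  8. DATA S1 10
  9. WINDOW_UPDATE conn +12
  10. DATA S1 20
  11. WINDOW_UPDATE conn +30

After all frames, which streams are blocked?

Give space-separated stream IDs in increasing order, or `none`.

Op 1: conn=21 S1=21 S2=21 S3=40 blocked=[]
Op 2: conn=8 S1=21 S2=21 S3=27 blocked=[]
Op 3: conn=8 S1=21 S2=43 S3=27 blocked=[]
Op 4: conn=-8 S1=21 S2=43 S3=11 blocked=[1, 2, 3]
Op 5: conn=-16 S1=13 S2=43 S3=11 blocked=[1, 2, 3]
Op 6: conn=-16 S1=28 S2=43 S3=11 blocked=[1, 2, 3]
Op 7: conn=7 S1=28 S2=43 S3=11 blocked=[]
Op 8: conn=-3 S1=18 S2=43 S3=11 blocked=[1, 2, 3]
Op 9: conn=9 S1=18 S2=43 S3=11 blocked=[]
Op 10: conn=-11 S1=-2 S2=43 S3=11 blocked=[1, 2, 3]
Op 11: conn=19 S1=-2 S2=43 S3=11 blocked=[1]

Answer: S1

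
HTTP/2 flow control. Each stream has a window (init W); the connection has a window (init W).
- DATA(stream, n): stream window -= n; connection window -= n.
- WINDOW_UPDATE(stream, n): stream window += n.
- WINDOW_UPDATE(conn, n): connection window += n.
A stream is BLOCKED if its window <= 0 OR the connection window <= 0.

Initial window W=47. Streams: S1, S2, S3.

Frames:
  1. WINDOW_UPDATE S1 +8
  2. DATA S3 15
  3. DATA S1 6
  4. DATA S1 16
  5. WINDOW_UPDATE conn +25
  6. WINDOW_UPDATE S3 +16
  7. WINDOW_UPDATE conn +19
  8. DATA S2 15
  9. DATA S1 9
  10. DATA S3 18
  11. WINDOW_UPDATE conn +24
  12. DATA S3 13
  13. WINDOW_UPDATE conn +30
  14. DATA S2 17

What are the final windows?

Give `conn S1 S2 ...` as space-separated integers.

Answer: 36 24 15 17

Derivation:
Op 1: conn=47 S1=55 S2=47 S3=47 blocked=[]
Op 2: conn=32 S1=55 S2=47 S3=32 blocked=[]
Op 3: conn=26 S1=49 S2=47 S3=32 blocked=[]
Op 4: conn=10 S1=33 S2=47 S3=32 blocked=[]
Op 5: conn=35 S1=33 S2=47 S3=32 blocked=[]
Op 6: conn=35 S1=33 S2=47 S3=48 blocked=[]
Op 7: conn=54 S1=33 S2=47 S3=48 blocked=[]
Op 8: conn=39 S1=33 S2=32 S3=48 blocked=[]
Op 9: conn=30 S1=24 S2=32 S3=48 blocked=[]
Op 10: conn=12 S1=24 S2=32 S3=30 blocked=[]
Op 11: conn=36 S1=24 S2=32 S3=30 blocked=[]
Op 12: conn=23 S1=24 S2=32 S3=17 blocked=[]
Op 13: conn=53 S1=24 S2=32 S3=17 blocked=[]
Op 14: conn=36 S1=24 S2=15 S3=17 blocked=[]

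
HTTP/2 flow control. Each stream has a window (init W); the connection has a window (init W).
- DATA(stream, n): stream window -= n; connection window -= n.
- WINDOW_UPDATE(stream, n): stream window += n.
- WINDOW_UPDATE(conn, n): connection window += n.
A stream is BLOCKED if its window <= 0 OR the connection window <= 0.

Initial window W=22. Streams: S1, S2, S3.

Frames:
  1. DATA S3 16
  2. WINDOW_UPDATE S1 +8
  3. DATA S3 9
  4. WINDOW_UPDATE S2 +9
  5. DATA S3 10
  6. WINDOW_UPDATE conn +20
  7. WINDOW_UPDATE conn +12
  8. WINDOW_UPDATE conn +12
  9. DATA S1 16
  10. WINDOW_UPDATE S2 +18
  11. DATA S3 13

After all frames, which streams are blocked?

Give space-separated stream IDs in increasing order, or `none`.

Op 1: conn=6 S1=22 S2=22 S3=6 blocked=[]
Op 2: conn=6 S1=30 S2=22 S3=6 blocked=[]
Op 3: conn=-3 S1=30 S2=22 S3=-3 blocked=[1, 2, 3]
Op 4: conn=-3 S1=30 S2=31 S3=-3 blocked=[1, 2, 3]
Op 5: conn=-13 S1=30 S2=31 S3=-13 blocked=[1, 2, 3]
Op 6: conn=7 S1=30 S2=31 S3=-13 blocked=[3]
Op 7: conn=19 S1=30 S2=31 S3=-13 blocked=[3]
Op 8: conn=31 S1=30 S2=31 S3=-13 blocked=[3]
Op 9: conn=15 S1=14 S2=31 S3=-13 blocked=[3]
Op 10: conn=15 S1=14 S2=49 S3=-13 blocked=[3]
Op 11: conn=2 S1=14 S2=49 S3=-26 blocked=[3]

Answer: S3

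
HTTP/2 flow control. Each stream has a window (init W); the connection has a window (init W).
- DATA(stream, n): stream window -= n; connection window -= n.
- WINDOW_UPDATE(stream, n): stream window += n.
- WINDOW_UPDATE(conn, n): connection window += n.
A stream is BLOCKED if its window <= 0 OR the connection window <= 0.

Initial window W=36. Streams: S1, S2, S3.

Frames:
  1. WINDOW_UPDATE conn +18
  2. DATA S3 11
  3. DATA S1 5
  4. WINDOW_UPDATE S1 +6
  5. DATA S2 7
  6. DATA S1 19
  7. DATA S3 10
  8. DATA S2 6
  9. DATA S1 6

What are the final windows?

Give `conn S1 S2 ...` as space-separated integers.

Answer: -10 12 23 15

Derivation:
Op 1: conn=54 S1=36 S2=36 S3=36 blocked=[]
Op 2: conn=43 S1=36 S2=36 S3=25 blocked=[]
Op 3: conn=38 S1=31 S2=36 S3=25 blocked=[]
Op 4: conn=38 S1=37 S2=36 S3=25 blocked=[]
Op 5: conn=31 S1=37 S2=29 S3=25 blocked=[]
Op 6: conn=12 S1=18 S2=29 S3=25 blocked=[]
Op 7: conn=2 S1=18 S2=29 S3=15 blocked=[]
Op 8: conn=-4 S1=18 S2=23 S3=15 blocked=[1, 2, 3]
Op 9: conn=-10 S1=12 S2=23 S3=15 blocked=[1, 2, 3]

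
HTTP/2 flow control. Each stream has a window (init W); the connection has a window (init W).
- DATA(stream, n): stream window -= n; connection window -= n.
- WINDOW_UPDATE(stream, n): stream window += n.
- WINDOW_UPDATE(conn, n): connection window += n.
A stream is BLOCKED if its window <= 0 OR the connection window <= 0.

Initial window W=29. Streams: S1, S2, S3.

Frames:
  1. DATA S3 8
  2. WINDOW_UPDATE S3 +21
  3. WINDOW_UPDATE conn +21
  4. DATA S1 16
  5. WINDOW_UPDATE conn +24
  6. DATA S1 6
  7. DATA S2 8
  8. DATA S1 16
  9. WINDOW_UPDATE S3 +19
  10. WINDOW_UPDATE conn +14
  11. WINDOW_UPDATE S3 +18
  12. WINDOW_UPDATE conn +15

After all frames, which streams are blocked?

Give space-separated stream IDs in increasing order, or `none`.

Answer: S1

Derivation:
Op 1: conn=21 S1=29 S2=29 S3=21 blocked=[]
Op 2: conn=21 S1=29 S2=29 S3=42 blocked=[]
Op 3: conn=42 S1=29 S2=29 S3=42 blocked=[]
Op 4: conn=26 S1=13 S2=29 S3=42 blocked=[]
Op 5: conn=50 S1=13 S2=29 S3=42 blocked=[]
Op 6: conn=44 S1=7 S2=29 S3=42 blocked=[]
Op 7: conn=36 S1=7 S2=21 S3=42 blocked=[]
Op 8: conn=20 S1=-9 S2=21 S3=42 blocked=[1]
Op 9: conn=20 S1=-9 S2=21 S3=61 blocked=[1]
Op 10: conn=34 S1=-9 S2=21 S3=61 blocked=[1]
Op 11: conn=34 S1=-9 S2=21 S3=79 blocked=[1]
Op 12: conn=49 S1=-9 S2=21 S3=79 blocked=[1]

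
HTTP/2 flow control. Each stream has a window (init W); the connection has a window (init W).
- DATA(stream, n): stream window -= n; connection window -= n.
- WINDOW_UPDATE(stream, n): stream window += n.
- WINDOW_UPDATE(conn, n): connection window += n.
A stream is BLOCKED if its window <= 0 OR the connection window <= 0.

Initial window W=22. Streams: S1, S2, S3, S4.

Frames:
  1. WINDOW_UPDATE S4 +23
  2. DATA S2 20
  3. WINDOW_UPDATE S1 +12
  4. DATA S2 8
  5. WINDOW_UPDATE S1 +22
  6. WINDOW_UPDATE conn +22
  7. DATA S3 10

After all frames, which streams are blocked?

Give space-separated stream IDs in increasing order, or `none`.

Answer: S2

Derivation:
Op 1: conn=22 S1=22 S2=22 S3=22 S4=45 blocked=[]
Op 2: conn=2 S1=22 S2=2 S3=22 S4=45 blocked=[]
Op 3: conn=2 S1=34 S2=2 S3=22 S4=45 blocked=[]
Op 4: conn=-6 S1=34 S2=-6 S3=22 S4=45 blocked=[1, 2, 3, 4]
Op 5: conn=-6 S1=56 S2=-6 S3=22 S4=45 blocked=[1, 2, 3, 4]
Op 6: conn=16 S1=56 S2=-6 S3=22 S4=45 blocked=[2]
Op 7: conn=6 S1=56 S2=-6 S3=12 S4=45 blocked=[2]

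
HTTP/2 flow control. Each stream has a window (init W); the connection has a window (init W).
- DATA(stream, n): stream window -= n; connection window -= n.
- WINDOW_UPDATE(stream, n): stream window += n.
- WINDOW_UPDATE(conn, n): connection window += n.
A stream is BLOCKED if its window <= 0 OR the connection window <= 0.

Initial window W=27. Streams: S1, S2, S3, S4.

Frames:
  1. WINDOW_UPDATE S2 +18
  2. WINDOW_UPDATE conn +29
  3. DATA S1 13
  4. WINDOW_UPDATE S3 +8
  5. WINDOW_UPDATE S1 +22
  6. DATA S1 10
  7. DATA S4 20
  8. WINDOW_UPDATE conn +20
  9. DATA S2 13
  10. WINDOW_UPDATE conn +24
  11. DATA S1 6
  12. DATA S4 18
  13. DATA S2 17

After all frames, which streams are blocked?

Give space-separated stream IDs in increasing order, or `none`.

Op 1: conn=27 S1=27 S2=45 S3=27 S4=27 blocked=[]
Op 2: conn=56 S1=27 S2=45 S3=27 S4=27 blocked=[]
Op 3: conn=43 S1=14 S2=45 S3=27 S4=27 blocked=[]
Op 4: conn=43 S1=14 S2=45 S3=35 S4=27 blocked=[]
Op 5: conn=43 S1=36 S2=45 S3=35 S4=27 blocked=[]
Op 6: conn=33 S1=26 S2=45 S3=35 S4=27 blocked=[]
Op 7: conn=13 S1=26 S2=45 S3=35 S4=7 blocked=[]
Op 8: conn=33 S1=26 S2=45 S3=35 S4=7 blocked=[]
Op 9: conn=20 S1=26 S2=32 S3=35 S4=7 blocked=[]
Op 10: conn=44 S1=26 S2=32 S3=35 S4=7 blocked=[]
Op 11: conn=38 S1=20 S2=32 S3=35 S4=7 blocked=[]
Op 12: conn=20 S1=20 S2=32 S3=35 S4=-11 blocked=[4]
Op 13: conn=3 S1=20 S2=15 S3=35 S4=-11 blocked=[4]

Answer: S4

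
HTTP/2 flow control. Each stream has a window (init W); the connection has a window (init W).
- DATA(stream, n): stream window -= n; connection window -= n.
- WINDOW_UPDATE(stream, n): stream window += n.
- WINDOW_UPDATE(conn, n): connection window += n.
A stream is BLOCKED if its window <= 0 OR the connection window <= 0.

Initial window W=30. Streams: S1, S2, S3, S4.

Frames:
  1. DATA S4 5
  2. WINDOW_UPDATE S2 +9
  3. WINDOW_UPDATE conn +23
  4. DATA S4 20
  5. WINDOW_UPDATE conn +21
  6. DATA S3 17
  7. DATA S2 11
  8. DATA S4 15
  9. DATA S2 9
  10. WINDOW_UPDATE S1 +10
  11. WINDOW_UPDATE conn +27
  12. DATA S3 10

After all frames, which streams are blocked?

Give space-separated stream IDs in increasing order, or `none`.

Answer: S4

Derivation:
Op 1: conn=25 S1=30 S2=30 S3=30 S4=25 blocked=[]
Op 2: conn=25 S1=30 S2=39 S3=30 S4=25 blocked=[]
Op 3: conn=48 S1=30 S2=39 S3=30 S4=25 blocked=[]
Op 4: conn=28 S1=30 S2=39 S3=30 S4=5 blocked=[]
Op 5: conn=49 S1=30 S2=39 S3=30 S4=5 blocked=[]
Op 6: conn=32 S1=30 S2=39 S3=13 S4=5 blocked=[]
Op 7: conn=21 S1=30 S2=28 S3=13 S4=5 blocked=[]
Op 8: conn=6 S1=30 S2=28 S3=13 S4=-10 blocked=[4]
Op 9: conn=-3 S1=30 S2=19 S3=13 S4=-10 blocked=[1, 2, 3, 4]
Op 10: conn=-3 S1=40 S2=19 S3=13 S4=-10 blocked=[1, 2, 3, 4]
Op 11: conn=24 S1=40 S2=19 S3=13 S4=-10 blocked=[4]
Op 12: conn=14 S1=40 S2=19 S3=3 S4=-10 blocked=[4]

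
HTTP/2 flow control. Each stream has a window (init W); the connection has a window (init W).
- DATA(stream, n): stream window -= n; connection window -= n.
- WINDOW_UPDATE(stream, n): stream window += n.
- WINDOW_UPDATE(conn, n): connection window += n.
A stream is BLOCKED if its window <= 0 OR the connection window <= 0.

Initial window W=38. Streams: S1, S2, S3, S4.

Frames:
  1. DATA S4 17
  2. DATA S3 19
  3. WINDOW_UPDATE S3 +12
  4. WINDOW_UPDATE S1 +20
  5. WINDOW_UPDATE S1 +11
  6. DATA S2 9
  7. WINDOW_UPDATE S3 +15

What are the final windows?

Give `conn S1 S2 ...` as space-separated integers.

Op 1: conn=21 S1=38 S2=38 S3=38 S4=21 blocked=[]
Op 2: conn=2 S1=38 S2=38 S3=19 S4=21 blocked=[]
Op 3: conn=2 S1=38 S2=38 S3=31 S4=21 blocked=[]
Op 4: conn=2 S1=58 S2=38 S3=31 S4=21 blocked=[]
Op 5: conn=2 S1=69 S2=38 S3=31 S4=21 blocked=[]
Op 6: conn=-7 S1=69 S2=29 S3=31 S4=21 blocked=[1, 2, 3, 4]
Op 7: conn=-7 S1=69 S2=29 S3=46 S4=21 blocked=[1, 2, 3, 4]

Answer: -7 69 29 46 21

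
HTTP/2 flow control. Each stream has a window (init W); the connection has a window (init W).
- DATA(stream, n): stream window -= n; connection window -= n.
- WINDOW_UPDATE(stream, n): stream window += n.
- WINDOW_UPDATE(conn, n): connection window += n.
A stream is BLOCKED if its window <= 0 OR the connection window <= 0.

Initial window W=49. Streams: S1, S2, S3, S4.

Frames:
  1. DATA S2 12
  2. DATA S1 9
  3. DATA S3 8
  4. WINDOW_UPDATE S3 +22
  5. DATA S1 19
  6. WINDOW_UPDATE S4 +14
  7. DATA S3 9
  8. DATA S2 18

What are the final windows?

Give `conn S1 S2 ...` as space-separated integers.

Answer: -26 21 19 54 63

Derivation:
Op 1: conn=37 S1=49 S2=37 S3=49 S4=49 blocked=[]
Op 2: conn=28 S1=40 S2=37 S3=49 S4=49 blocked=[]
Op 3: conn=20 S1=40 S2=37 S3=41 S4=49 blocked=[]
Op 4: conn=20 S1=40 S2=37 S3=63 S4=49 blocked=[]
Op 5: conn=1 S1=21 S2=37 S3=63 S4=49 blocked=[]
Op 6: conn=1 S1=21 S2=37 S3=63 S4=63 blocked=[]
Op 7: conn=-8 S1=21 S2=37 S3=54 S4=63 blocked=[1, 2, 3, 4]
Op 8: conn=-26 S1=21 S2=19 S3=54 S4=63 blocked=[1, 2, 3, 4]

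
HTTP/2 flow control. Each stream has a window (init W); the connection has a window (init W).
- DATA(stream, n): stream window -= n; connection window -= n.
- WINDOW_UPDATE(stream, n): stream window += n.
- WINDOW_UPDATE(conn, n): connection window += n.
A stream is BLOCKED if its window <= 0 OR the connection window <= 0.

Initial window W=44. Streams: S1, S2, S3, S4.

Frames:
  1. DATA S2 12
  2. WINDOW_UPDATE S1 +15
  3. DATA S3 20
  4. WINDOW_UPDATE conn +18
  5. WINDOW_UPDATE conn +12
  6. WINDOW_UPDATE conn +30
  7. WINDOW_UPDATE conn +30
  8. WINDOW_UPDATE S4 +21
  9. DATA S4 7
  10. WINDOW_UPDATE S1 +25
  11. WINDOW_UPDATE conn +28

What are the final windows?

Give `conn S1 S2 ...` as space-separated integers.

Answer: 123 84 32 24 58

Derivation:
Op 1: conn=32 S1=44 S2=32 S3=44 S4=44 blocked=[]
Op 2: conn=32 S1=59 S2=32 S3=44 S4=44 blocked=[]
Op 3: conn=12 S1=59 S2=32 S3=24 S4=44 blocked=[]
Op 4: conn=30 S1=59 S2=32 S3=24 S4=44 blocked=[]
Op 5: conn=42 S1=59 S2=32 S3=24 S4=44 blocked=[]
Op 6: conn=72 S1=59 S2=32 S3=24 S4=44 blocked=[]
Op 7: conn=102 S1=59 S2=32 S3=24 S4=44 blocked=[]
Op 8: conn=102 S1=59 S2=32 S3=24 S4=65 blocked=[]
Op 9: conn=95 S1=59 S2=32 S3=24 S4=58 blocked=[]
Op 10: conn=95 S1=84 S2=32 S3=24 S4=58 blocked=[]
Op 11: conn=123 S1=84 S2=32 S3=24 S4=58 blocked=[]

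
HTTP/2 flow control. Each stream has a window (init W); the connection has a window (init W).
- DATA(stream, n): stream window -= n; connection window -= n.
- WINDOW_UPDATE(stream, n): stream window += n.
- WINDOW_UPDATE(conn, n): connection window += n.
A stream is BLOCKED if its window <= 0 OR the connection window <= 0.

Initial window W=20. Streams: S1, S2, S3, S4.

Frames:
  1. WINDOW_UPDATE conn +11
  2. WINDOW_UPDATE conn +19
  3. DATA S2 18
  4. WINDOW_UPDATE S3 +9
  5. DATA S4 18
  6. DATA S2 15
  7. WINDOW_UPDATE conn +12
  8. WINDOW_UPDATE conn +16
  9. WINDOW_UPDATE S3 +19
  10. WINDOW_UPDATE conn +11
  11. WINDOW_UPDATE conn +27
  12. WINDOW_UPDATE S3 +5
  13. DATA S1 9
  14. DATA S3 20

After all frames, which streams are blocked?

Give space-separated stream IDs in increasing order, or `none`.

Answer: S2

Derivation:
Op 1: conn=31 S1=20 S2=20 S3=20 S4=20 blocked=[]
Op 2: conn=50 S1=20 S2=20 S3=20 S4=20 blocked=[]
Op 3: conn=32 S1=20 S2=2 S3=20 S4=20 blocked=[]
Op 4: conn=32 S1=20 S2=2 S3=29 S4=20 blocked=[]
Op 5: conn=14 S1=20 S2=2 S3=29 S4=2 blocked=[]
Op 6: conn=-1 S1=20 S2=-13 S3=29 S4=2 blocked=[1, 2, 3, 4]
Op 7: conn=11 S1=20 S2=-13 S3=29 S4=2 blocked=[2]
Op 8: conn=27 S1=20 S2=-13 S3=29 S4=2 blocked=[2]
Op 9: conn=27 S1=20 S2=-13 S3=48 S4=2 blocked=[2]
Op 10: conn=38 S1=20 S2=-13 S3=48 S4=2 blocked=[2]
Op 11: conn=65 S1=20 S2=-13 S3=48 S4=2 blocked=[2]
Op 12: conn=65 S1=20 S2=-13 S3=53 S4=2 blocked=[2]
Op 13: conn=56 S1=11 S2=-13 S3=53 S4=2 blocked=[2]
Op 14: conn=36 S1=11 S2=-13 S3=33 S4=2 blocked=[2]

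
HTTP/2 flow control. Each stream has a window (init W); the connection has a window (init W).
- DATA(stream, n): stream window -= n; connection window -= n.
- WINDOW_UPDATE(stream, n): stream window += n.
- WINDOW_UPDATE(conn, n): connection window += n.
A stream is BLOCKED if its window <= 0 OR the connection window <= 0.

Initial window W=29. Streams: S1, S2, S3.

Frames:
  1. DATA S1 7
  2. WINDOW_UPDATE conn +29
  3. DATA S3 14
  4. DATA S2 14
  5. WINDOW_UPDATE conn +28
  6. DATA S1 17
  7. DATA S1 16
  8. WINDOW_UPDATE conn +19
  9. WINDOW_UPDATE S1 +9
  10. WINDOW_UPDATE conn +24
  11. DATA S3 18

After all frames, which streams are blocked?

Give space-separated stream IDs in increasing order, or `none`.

Op 1: conn=22 S1=22 S2=29 S3=29 blocked=[]
Op 2: conn=51 S1=22 S2=29 S3=29 blocked=[]
Op 3: conn=37 S1=22 S2=29 S3=15 blocked=[]
Op 4: conn=23 S1=22 S2=15 S3=15 blocked=[]
Op 5: conn=51 S1=22 S2=15 S3=15 blocked=[]
Op 6: conn=34 S1=5 S2=15 S3=15 blocked=[]
Op 7: conn=18 S1=-11 S2=15 S3=15 blocked=[1]
Op 8: conn=37 S1=-11 S2=15 S3=15 blocked=[1]
Op 9: conn=37 S1=-2 S2=15 S3=15 blocked=[1]
Op 10: conn=61 S1=-2 S2=15 S3=15 blocked=[1]
Op 11: conn=43 S1=-2 S2=15 S3=-3 blocked=[1, 3]

Answer: S1 S3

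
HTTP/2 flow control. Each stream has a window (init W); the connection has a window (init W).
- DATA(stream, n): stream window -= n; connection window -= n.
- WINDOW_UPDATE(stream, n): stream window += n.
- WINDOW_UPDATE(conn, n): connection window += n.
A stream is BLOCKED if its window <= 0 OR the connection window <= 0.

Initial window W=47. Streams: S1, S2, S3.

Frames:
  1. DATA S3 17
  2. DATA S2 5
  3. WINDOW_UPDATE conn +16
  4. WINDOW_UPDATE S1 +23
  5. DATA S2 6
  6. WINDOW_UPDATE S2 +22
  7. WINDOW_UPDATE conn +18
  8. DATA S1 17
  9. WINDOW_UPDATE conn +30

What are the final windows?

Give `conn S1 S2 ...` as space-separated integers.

Answer: 66 53 58 30

Derivation:
Op 1: conn=30 S1=47 S2=47 S3=30 blocked=[]
Op 2: conn=25 S1=47 S2=42 S3=30 blocked=[]
Op 3: conn=41 S1=47 S2=42 S3=30 blocked=[]
Op 4: conn=41 S1=70 S2=42 S3=30 blocked=[]
Op 5: conn=35 S1=70 S2=36 S3=30 blocked=[]
Op 6: conn=35 S1=70 S2=58 S3=30 blocked=[]
Op 7: conn=53 S1=70 S2=58 S3=30 blocked=[]
Op 8: conn=36 S1=53 S2=58 S3=30 blocked=[]
Op 9: conn=66 S1=53 S2=58 S3=30 blocked=[]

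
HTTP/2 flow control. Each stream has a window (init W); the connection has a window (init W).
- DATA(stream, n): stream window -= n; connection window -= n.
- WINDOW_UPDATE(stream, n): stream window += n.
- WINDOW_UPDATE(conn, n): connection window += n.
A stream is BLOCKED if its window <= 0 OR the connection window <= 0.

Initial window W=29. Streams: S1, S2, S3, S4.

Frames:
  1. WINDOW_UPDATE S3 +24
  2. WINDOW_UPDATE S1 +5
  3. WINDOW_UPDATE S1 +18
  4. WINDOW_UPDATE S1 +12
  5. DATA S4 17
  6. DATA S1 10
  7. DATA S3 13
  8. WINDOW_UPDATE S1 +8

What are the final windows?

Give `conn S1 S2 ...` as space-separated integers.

Answer: -11 62 29 40 12

Derivation:
Op 1: conn=29 S1=29 S2=29 S3=53 S4=29 blocked=[]
Op 2: conn=29 S1=34 S2=29 S3=53 S4=29 blocked=[]
Op 3: conn=29 S1=52 S2=29 S3=53 S4=29 blocked=[]
Op 4: conn=29 S1=64 S2=29 S3=53 S4=29 blocked=[]
Op 5: conn=12 S1=64 S2=29 S3=53 S4=12 blocked=[]
Op 6: conn=2 S1=54 S2=29 S3=53 S4=12 blocked=[]
Op 7: conn=-11 S1=54 S2=29 S3=40 S4=12 blocked=[1, 2, 3, 4]
Op 8: conn=-11 S1=62 S2=29 S3=40 S4=12 blocked=[1, 2, 3, 4]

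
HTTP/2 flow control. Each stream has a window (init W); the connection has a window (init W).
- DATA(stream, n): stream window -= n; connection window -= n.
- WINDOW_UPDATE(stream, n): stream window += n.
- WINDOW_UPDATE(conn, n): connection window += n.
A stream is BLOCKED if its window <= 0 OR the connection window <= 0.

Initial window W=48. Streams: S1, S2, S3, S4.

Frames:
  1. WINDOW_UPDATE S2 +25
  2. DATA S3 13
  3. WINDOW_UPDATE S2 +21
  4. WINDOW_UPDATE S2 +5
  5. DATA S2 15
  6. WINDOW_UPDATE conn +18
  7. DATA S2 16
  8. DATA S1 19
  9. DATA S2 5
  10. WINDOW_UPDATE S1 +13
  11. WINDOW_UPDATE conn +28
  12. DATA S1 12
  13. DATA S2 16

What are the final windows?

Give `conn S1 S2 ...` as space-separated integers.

Answer: -2 30 47 35 48

Derivation:
Op 1: conn=48 S1=48 S2=73 S3=48 S4=48 blocked=[]
Op 2: conn=35 S1=48 S2=73 S3=35 S4=48 blocked=[]
Op 3: conn=35 S1=48 S2=94 S3=35 S4=48 blocked=[]
Op 4: conn=35 S1=48 S2=99 S3=35 S4=48 blocked=[]
Op 5: conn=20 S1=48 S2=84 S3=35 S4=48 blocked=[]
Op 6: conn=38 S1=48 S2=84 S3=35 S4=48 blocked=[]
Op 7: conn=22 S1=48 S2=68 S3=35 S4=48 blocked=[]
Op 8: conn=3 S1=29 S2=68 S3=35 S4=48 blocked=[]
Op 9: conn=-2 S1=29 S2=63 S3=35 S4=48 blocked=[1, 2, 3, 4]
Op 10: conn=-2 S1=42 S2=63 S3=35 S4=48 blocked=[1, 2, 3, 4]
Op 11: conn=26 S1=42 S2=63 S3=35 S4=48 blocked=[]
Op 12: conn=14 S1=30 S2=63 S3=35 S4=48 blocked=[]
Op 13: conn=-2 S1=30 S2=47 S3=35 S4=48 blocked=[1, 2, 3, 4]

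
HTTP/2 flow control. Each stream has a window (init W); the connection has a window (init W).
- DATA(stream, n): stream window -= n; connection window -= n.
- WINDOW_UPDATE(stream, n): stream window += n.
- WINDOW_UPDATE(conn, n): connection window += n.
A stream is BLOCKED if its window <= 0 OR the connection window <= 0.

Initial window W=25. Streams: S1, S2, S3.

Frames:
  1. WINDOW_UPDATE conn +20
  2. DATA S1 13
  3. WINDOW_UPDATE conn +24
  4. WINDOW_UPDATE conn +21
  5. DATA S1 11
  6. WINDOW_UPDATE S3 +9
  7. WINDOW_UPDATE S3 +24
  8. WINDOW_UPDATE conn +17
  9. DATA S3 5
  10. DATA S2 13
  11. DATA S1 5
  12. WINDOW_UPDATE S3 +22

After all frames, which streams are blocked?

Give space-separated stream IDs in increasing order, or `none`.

Op 1: conn=45 S1=25 S2=25 S3=25 blocked=[]
Op 2: conn=32 S1=12 S2=25 S3=25 blocked=[]
Op 3: conn=56 S1=12 S2=25 S3=25 blocked=[]
Op 4: conn=77 S1=12 S2=25 S3=25 blocked=[]
Op 5: conn=66 S1=1 S2=25 S3=25 blocked=[]
Op 6: conn=66 S1=1 S2=25 S3=34 blocked=[]
Op 7: conn=66 S1=1 S2=25 S3=58 blocked=[]
Op 8: conn=83 S1=1 S2=25 S3=58 blocked=[]
Op 9: conn=78 S1=1 S2=25 S3=53 blocked=[]
Op 10: conn=65 S1=1 S2=12 S3=53 blocked=[]
Op 11: conn=60 S1=-4 S2=12 S3=53 blocked=[1]
Op 12: conn=60 S1=-4 S2=12 S3=75 blocked=[1]

Answer: S1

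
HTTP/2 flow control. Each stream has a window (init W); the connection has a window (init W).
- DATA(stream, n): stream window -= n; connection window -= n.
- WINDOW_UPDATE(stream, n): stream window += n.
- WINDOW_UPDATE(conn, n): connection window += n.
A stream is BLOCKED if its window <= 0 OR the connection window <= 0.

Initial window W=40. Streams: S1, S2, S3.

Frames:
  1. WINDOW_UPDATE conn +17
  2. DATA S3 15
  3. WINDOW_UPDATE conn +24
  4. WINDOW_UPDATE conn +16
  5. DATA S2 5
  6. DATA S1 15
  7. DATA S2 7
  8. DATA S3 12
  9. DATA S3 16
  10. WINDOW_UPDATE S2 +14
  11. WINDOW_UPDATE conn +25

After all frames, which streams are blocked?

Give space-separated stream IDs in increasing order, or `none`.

Answer: S3

Derivation:
Op 1: conn=57 S1=40 S2=40 S3=40 blocked=[]
Op 2: conn=42 S1=40 S2=40 S3=25 blocked=[]
Op 3: conn=66 S1=40 S2=40 S3=25 blocked=[]
Op 4: conn=82 S1=40 S2=40 S3=25 blocked=[]
Op 5: conn=77 S1=40 S2=35 S3=25 blocked=[]
Op 6: conn=62 S1=25 S2=35 S3=25 blocked=[]
Op 7: conn=55 S1=25 S2=28 S3=25 blocked=[]
Op 8: conn=43 S1=25 S2=28 S3=13 blocked=[]
Op 9: conn=27 S1=25 S2=28 S3=-3 blocked=[3]
Op 10: conn=27 S1=25 S2=42 S3=-3 blocked=[3]
Op 11: conn=52 S1=25 S2=42 S3=-3 blocked=[3]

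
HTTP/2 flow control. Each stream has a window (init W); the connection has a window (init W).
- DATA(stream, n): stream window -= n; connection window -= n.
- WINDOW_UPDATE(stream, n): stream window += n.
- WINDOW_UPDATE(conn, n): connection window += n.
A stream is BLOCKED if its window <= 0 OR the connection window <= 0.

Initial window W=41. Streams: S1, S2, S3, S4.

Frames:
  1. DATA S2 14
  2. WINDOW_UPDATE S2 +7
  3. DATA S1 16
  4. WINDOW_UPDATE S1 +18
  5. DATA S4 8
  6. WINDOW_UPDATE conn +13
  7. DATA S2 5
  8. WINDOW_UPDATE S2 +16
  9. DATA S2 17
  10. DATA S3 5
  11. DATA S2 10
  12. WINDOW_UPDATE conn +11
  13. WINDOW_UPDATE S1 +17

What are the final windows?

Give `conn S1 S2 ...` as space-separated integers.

Answer: -10 60 18 36 33

Derivation:
Op 1: conn=27 S1=41 S2=27 S3=41 S4=41 blocked=[]
Op 2: conn=27 S1=41 S2=34 S3=41 S4=41 blocked=[]
Op 3: conn=11 S1=25 S2=34 S3=41 S4=41 blocked=[]
Op 4: conn=11 S1=43 S2=34 S3=41 S4=41 blocked=[]
Op 5: conn=3 S1=43 S2=34 S3=41 S4=33 blocked=[]
Op 6: conn=16 S1=43 S2=34 S3=41 S4=33 blocked=[]
Op 7: conn=11 S1=43 S2=29 S3=41 S4=33 blocked=[]
Op 8: conn=11 S1=43 S2=45 S3=41 S4=33 blocked=[]
Op 9: conn=-6 S1=43 S2=28 S3=41 S4=33 blocked=[1, 2, 3, 4]
Op 10: conn=-11 S1=43 S2=28 S3=36 S4=33 blocked=[1, 2, 3, 4]
Op 11: conn=-21 S1=43 S2=18 S3=36 S4=33 blocked=[1, 2, 3, 4]
Op 12: conn=-10 S1=43 S2=18 S3=36 S4=33 blocked=[1, 2, 3, 4]
Op 13: conn=-10 S1=60 S2=18 S3=36 S4=33 blocked=[1, 2, 3, 4]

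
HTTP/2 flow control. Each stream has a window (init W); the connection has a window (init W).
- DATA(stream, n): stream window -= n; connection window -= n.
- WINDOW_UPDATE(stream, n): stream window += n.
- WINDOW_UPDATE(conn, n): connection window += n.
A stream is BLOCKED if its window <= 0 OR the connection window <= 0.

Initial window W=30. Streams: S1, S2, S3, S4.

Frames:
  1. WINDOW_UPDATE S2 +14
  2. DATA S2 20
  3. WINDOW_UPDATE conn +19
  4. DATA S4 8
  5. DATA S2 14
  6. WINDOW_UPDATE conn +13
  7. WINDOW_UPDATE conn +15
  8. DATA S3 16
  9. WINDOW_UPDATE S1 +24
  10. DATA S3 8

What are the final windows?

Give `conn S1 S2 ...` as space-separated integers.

Op 1: conn=30 S1=30 S2=44 S3=30 S4=30 blocked=[]
Op 2: conn=10 S1=30 S2=24 S3=30 S4=30 blocked=[]
Op 3: conn=29 S1=30 S2=24 S3=30 S4=30 blocked=[]
Op 4: conn=21 S1=30 S2=24 S3=30 S4=22 blocked=[]
Op 5: conn=7 S1=30 S2=10 S3=30 S4=22 blocked=[]
Op 6: conn=20 S1=30 S2=10 S3=30 S4=22 blocked=[]
Op 7: conn=35 S1=30 S2=10 S3=30 S4=22 blocked=[]
Op 8: conn=19 S1=30 S2=10 S3=14 S4=22 blocked=[]
Op 9: conn=19 S1=54 S2=10 S3=14 S4=22 blocked=[]
Op 10: conn=11 S1=54 S2=10 S3=6 S4=22 blocked=[]

Answer: 11 54 10 6 22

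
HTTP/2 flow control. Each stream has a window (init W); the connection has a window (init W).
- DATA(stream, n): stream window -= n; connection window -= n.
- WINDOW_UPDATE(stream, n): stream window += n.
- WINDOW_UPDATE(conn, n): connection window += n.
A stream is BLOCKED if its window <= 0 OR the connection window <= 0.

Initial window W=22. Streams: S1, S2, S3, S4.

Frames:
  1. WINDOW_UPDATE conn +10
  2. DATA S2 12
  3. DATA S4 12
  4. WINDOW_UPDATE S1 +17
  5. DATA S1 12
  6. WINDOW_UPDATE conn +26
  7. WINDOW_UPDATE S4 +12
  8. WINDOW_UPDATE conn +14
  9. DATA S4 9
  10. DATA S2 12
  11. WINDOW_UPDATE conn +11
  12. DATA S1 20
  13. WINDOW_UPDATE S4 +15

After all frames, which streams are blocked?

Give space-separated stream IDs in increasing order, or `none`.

Answer: S2

Derivation:
Op 1: conn=32 S1=22 S2=22 S3=22 S4=22 blocked=[]
Op 2: conn=20 S1=22 S2=10 S3=22 S4=22 blocked=[]
Op 3: conn=8 S1=22 S2=10 S3=22 S4=10 blocked=[]
Op 4: conn=8 S1=39 S2=10 S3=22 S4=10 blocked=[]
Op 5: conn=-4 S1=27 S2=10 S3=22 S4=10 blocked=[1, 2, 3, 4]
Op 6: conn=22 S1=27 S2=10 S3=22 S4=10 blocked=[]
Op 7: conn=22 S1=27 S2=10 S3=22 S4=22 blocked=[]
Op 8: conn=36 S1=27 S2=10 S3=22 S4=22 blocked=[]
Op 9: conn=27 S1=27 S2=10 S3=22 S4=13 blocked=[]
Op 10: conn=15 S1=27 S2=-2 S3=22 S4=13 blocked=[2]
Op 11: conn=26 S1=27 S2=-2 S3=22 S4=13 blocked=[2]
Op 12: conn=6 S1=7 S2=-2 S3=22 S4=13 blocked=[2]
Op 13: conn=6 S1=7 S2=-2 S3=22 S4=28 blocked=[2]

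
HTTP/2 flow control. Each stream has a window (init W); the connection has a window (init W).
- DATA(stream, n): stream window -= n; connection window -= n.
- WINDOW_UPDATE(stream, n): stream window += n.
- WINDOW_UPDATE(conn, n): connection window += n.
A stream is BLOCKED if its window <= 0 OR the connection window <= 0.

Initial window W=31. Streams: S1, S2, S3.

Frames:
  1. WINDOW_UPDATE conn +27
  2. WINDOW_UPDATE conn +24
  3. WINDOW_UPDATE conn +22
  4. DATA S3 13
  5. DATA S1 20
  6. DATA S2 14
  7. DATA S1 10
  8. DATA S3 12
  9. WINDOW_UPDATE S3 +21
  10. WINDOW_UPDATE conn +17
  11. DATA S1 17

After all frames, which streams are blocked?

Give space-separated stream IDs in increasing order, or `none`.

Answer: S1

Derivation:
Op 1: conn=58 S1=31 S2=31 S3=31 blocked=[]
Op 2: conn=82 S1=31 S2=31 S3=31 blocked=[]
Op 3: conn=104 S1=31 S2=31 S3=31 blocked=[]
Op 4: conn=91 S1=31 S2=31 S3=18 blocked=[]
Op 5: conn=71 S1=11 S2=31 S3=18 blocked=[]
Op 6: conn=57 S1=11 S2=17 S3=18 blocked=[]
Op 7: conn=47 S1=1 S2=17 S3=18 blocked=[]
Op 8: conn=35 S1=1 S2=17 S3=6 blocked=[]
Op 9: conn=35 S1=1 S2=17 S3=27 blocked=[]
Op 10: conn=52 S1=1 S2=17 S3=27 blocked=[]
Op 11: conn=35 S1=-16 S2=17 S3=27 blocked=[1]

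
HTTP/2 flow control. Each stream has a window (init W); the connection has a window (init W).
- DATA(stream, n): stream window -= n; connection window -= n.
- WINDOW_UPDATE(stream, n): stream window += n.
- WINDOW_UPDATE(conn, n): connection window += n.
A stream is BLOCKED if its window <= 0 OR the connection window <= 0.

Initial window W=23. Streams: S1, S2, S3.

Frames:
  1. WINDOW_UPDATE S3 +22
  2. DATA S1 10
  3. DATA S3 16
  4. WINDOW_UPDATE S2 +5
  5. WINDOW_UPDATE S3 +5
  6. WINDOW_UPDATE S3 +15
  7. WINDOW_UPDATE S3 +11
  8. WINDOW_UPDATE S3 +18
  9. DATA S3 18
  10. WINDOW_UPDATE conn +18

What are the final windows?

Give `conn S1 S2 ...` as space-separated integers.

Answer: -3 13 28 60

Derivation:
Op 1: conn=23 S1=23 S2=23 S3=45 blocked=[]
Op 2: conn=13 S1=13 S2=23 S3=45 blocked=[]
Op 3: conn=-3 S1=13 S2=23 S3=29 blocked=[1, 2, 3]
Op 4: conn=-3 S1=13 S2=28 S3=29 blocked=[1, 2, 3]
Op 5: conn=-3 S1=13 S2=28 S3=34 blocked=[1, 2, 3]
Op 6: conn=-3 S1=13 S2=28 S3=49 blocked=[1, 2, 3]
Op 7: conn=-3 S1=13 S2=28 S3=60 blocked=[1, 2, 3]
Op 8: conn=-3 S1=13 S2=28 S3=78 blocked=[1, 2, 3]
Op 9: conn=-21 S1=13 S2=28 S3=60 blocked=[1, 2, 3]
Op 10: conn=-3 S1=13 S2=28 S3=60 blocked=[1, 2, 3]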